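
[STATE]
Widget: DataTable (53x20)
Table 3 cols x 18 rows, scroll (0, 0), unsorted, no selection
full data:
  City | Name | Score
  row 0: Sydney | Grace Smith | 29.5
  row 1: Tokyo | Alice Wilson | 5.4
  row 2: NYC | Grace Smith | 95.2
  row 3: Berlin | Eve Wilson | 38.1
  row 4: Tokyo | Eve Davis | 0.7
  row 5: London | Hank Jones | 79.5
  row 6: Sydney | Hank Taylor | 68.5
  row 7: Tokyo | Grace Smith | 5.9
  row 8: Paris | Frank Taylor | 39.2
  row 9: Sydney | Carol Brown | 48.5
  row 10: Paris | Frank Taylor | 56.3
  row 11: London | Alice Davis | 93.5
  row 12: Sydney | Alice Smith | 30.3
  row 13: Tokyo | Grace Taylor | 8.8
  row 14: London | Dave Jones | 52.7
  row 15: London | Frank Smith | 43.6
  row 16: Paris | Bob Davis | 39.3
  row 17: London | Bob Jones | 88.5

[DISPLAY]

City  │Name        │Score                            
──────┼────────────┼─────                            
Sydney│Grace Smith │29.5                             
Tokyo │Alice Wilson│5.4                              
NYC   │Grace Smith │95.2                             
Berlin│Eve Wilson  │38.1                             
Tokyo │Eve Davis   │0.7                              
London│Hank Jones  │79.5                             
Sydney│Hank Taylor │68.5                             
Tokyo │Grace Smith │5.9                              
Paris │Frank Taylor│39.2                             
Sydney│Carol Brown │48.5                             
Paris │Frank Taylor│56.3                             
London│Alice Davis │93.5                             
Sydney│Alice Smith │30.3                             
Tokyo │Grace Taylor│8.8                              
London│Dave Jones  │52.7                             
London│Frank Smith │43.6                             
Paris │Bob Davis   │39.3                             
London│Bob Jones   │88.5                             


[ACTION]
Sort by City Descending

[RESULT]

City ▼│Name        │Score                            
──────┼────────────┼─────                            
Tokyo │Alice Wilson│5.4                              
Tokyo │Eve Davis   │0.7                              
Tokyo │Grace Smith │5.9                              
Tokyo │Grace Taylor│8.8                              
Sydney│Grace Smith │29.5                             
Sydney│Hank Taylor │68.5                             
Sydney│Carol Brown │48.5                             
Sydney│Alice Smith │30.3                             
Paris │Frank Taylor│39.2                             
Paris │Frank Taylor│56.3                             
Paris │Bob Davis   │39.3                             
NYC   │Grace Smith │95.2                             
London│Hank Jones  │79.5                             
London│Alice Davis │93.5                             
London│Dave Jones  │52.7                             
London│Frank Smith │43.6                             
London│Bob Jones   │88.5                             
Berlin│Eve Wilson  │38.1                             


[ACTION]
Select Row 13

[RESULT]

City ▼│Name        │Score                            
──────┼────────────┼─────                            
Tokyo │Alice Wilson│5.4                              
Tokyo │Eve Davis   │0.7                              
Tokyo │Grace Smith │5.9                              
Tokyo │Grace Taylor│8.8                              
Sydney│Grace Smith │29.5                             
Sydney│Hank Taylor │68.5                             
Sydney│Carol Brown │48.5                             
Sydney│Alice Smith │30.3                             
Paris │Frank Taylor│39.2                             
Paris │Frank Taylor│56.3                             
Paris │Bob Davis   │39.3                             
NYC   │Grace Smith │95.2                             
London│Hank Jones  │79.5                             
>ondon│Alice Davis │93.5                             
London│Dave Jones  │52.7                             
London│Frank Smith │43.6                             
London│Bob Jones   │88.5                             
Berlin│Eve Wilson  │38.1                             


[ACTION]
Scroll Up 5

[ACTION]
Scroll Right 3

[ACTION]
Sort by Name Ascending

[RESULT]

City  │Name       ▲│Score                            
──────┼────────────┼─────                            
London│Alice Davis │93.5                             
Sydney│Alice Smith │30.3                             
Tokyo │Alice Wilson│5.4                              
Paris │Bob Davis   │39.3                             
London│Bob Jones   │88.5                             
Sydney│Carol Brown │48.5                             
London│Dave Jones  │52.7                             
Tokyo │Eve Davis   │0.7                              
Berlin│Eve Wilson  │38.1                             
London│Frank Smith │43.6                             
Paris │Frank Taylor│39.2                             
Paris │Frank Taylor│56.3                             
Tokyo │Grace Smith │5.9                              
>ydney│Grace Smith │29.5                             
NYC   │Grace Smith │95.2                             
Tokyo │Grace Taylor│8.8                              
London│Hank Jones  │79.5                             
Sydney│Hank Taylor │68.5                             


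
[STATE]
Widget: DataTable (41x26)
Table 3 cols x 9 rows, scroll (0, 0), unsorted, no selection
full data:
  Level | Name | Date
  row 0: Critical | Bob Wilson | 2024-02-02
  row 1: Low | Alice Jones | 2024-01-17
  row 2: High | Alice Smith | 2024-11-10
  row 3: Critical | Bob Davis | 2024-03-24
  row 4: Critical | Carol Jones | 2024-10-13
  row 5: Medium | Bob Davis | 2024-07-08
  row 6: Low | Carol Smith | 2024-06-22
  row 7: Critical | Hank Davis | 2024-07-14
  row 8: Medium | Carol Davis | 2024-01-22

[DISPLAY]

Level   │Name       │Date                
────────┼───────────┼──────────          
Critical│Bob Wilson │2024-02-02          
Low     │Alice Jones│2024-01-17          
High    │Alice Smith│2024-11-10          
Critical│Bob Davis  │2024-03-24          
Critical│Carol Jones│2024-10-13          
Medium  │Bob Davis  │2024-07-08          
Low     │Carol Smith│2024-06-22          
Critical│Hank Davis │2024-07-14          
Medium  │Carol Davis│2024-01-22          
                                         
                                         
                                         
                                         
                                         
                                         
                                         
                                         
                                         
                                         
                                         
                                         
                                         
                                         
                                         


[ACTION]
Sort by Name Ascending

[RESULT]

Level   │Name      ▲│Date                
────────┼───────────┼──────────          
Low     │Alice Jones│2024-01-17          
High    │Alice Smith│2024-11-10          
Critical│Bob Davis  │2024-03-24          
Medium  │Bob Davis  │2024-07-08          
Critical│Bob Wilson │2024-02-02          
Medium  │Carol Davis│2024-01-22          
Critical│Carol Jones│2024-10-13          
Low     │Carol Smith│2024-06-22          
Critical│Hank Davis │2024-07-14          
                                         
                                         
                                         
                                         
                                         
                                         
                                         
                                         
                                         
                                         
                                         
                                         
                                         
                                         
                                         


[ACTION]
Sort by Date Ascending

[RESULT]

Level   │Name       │Date     ▲          
────────┼───────────┼──────────          
Low     │Alice Jones│2024-01-17          
Medium  │Carol Davis│2024-01-22          
Critical│Bob Wilson │2024-02-02          
Critical│Bob Davis  │2024-03-24          
Low     │Carol Smith│2024-06-22          
Medium  │Bob Davis  │2024-07-08          
Critical│Hank Davis │2024-07-14          
Critical│Carol Jones│2024-10-13          
High    │Alice Smith│2024-11-10          
                                         
                                         
                                         
                                         
                                         
                                         
                                         
                                         
                                         
                                         
                                         
                                         
                                         
                                         
                                         


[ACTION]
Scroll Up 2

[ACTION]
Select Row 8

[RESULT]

Level   │Name       │Date     ▲          
────────┼───────────┼──────────          
Low     │Alice Jones│2024-01-17          
Medium  │Carol Davis│2024-01-22          
Critical│Bob Wilson │2024-02-02          
Critical│Bob Davis  │2024-03-24          
Low     │Carol Smith│2024-06-22          
Medium  │Bob Davis  │2024-07-08          
Critical│Hank Davis │2024-07-14          
Critical│Carol Jones│2024-10-13          
>igh    │Alice Smith│2024-11-10          
                                         
                                         
                                         
                                         
                                         
                                         
                                         
                                         
                                         
                                         
                                         
                                         
                                         
                                         
                                         


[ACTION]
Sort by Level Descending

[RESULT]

Level  ▼│Name       │Date                
────────┼───────────┼──────────          
Medium  │Carol Davis│2024-01-22          
Medium  │Bob Davis  │2024-07-08          
Low     │Alice Jones│2024-01-17          
Low     │Carol Smith│2024-06-22          
High    │Alice Smith│2024-11-10          
Critical│Bob Wilson │2024-02-02          
Critical│Bob Davis  │2024-03-24          
Critical│Hank Davis │2024-07-14          
>ritical│Carol Jones│2024-10-13          
                                         
                                         
                                         
                                         
                                         
                                         
                                         
                                         
                                         
                                         
                                         
                                         
                                         
                                         
                                         


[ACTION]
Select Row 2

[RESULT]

Level  ▼│Name       │Date                
────────┼───────────┼──────────          
Medium  │Carol Davis│2024-01-22          
Medium  │Bob Davis  │2024-07-08          
>ow     │Alice Jones│2024-01-17          
Low     │Carol Smith│2024-06-22          
High    │Alice Smith│2024-11-10          
Critical│Bob Wilson │2024-02-02          
Critical│Bob Davis  │2024-03-24          
Critical│Hank Davis │2024-07-14          
Critical│Carol Jones│2024-10-13          
                                         
                                         
                                         
                                         
                                         
                                         
                                         
                                         
                                         
                                         
                                         
                                         
                                         
                                         
                                         


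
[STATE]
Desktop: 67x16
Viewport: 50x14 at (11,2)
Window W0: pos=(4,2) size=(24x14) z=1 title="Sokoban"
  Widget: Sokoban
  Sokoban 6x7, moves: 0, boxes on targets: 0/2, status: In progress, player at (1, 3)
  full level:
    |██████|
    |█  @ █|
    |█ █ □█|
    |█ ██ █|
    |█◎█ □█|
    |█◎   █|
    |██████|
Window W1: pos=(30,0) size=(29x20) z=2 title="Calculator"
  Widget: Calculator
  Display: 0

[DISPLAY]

━━━━━━━━━━━━━━━━┓  ┠───────────────────────────┨  
an              ┃  ┃                          0┃  
────────────────┨  ┃┌───┬───┬───┬───┐          ┃  
                ┃  ┃│ 7 │ 8 │ 9 │ ÷ │          ┃  
                ┃  ┃├───┼───┼───┼───┤          ┃  
                ┃  ┃│ 4 │ 5 │ 6 │ × │          ┃  
                ┃  ┃├───┼───┼───┼───┤          ┃  
                ┃  ┃│ 1 │ 2 │ 3 │ - │          ┃  
                ┃  ┃├───┼───┼───┼───┤          ┃  
                ┃  ┃│ 0 │ . │ = │ + │          ┃  
 0  0/2         ┃  ┃├───┼───┼───┼───┤          ┃  
                ┃  ┃│ C │ MC│ MR│ M+│          ┃  
                ┃  ┃└───┴───┴───┴───┘          ┃  
━━━━━━━━━━━━━━━━┛  ┃                           ┃  


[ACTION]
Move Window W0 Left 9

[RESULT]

━━━━━━━━━━━━┓      ┠───────────────────────────┨  
            ┃      ┃                          0┃  
────────────┨      ┃┌───┬───┬───┬───┐          ┃  
            ┃      ┃│ 7 │ 8 │ 9 │ ÷ │          ┃  
            ┃      ┃├───┼───┼───┼───┤          ┃  
            ┃      ┃│ 4 │ 5 │ 6 │ × │          ┃  
            ┃      ┃├───┼───┼───┼───┤          ┃  
            ┃      ┃│ 1 │ 2 │ 3 │ - │          ┃  
            ┃      ┃├───┼───┼───┼───┤          ┃  
            ┃      ┃│ 0 │ . │ = │ + │          ┃  
0/2         ┃      ┃├───┼───┼───┼───┤          ┃  
            ┃      ┃│ C │ MC│ MR│ M+│          ┃  
            ┃      ┃└───┴───┴───┴───┘          ┃  
━━━━━━━━━━━━┛      ┃                           ┃  


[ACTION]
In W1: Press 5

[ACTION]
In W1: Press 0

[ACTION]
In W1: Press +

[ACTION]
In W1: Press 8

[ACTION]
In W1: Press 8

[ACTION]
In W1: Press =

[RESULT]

━━━━━━━━━━━━┓      ┠───────────────────────────┨  
            ┃      ┃                        138┃  
────────────┨      ┃┌───┬───┬───┬───┐          ┃  
            ┃      ┃│ 7 │ 8 │ 9 │ ÷ │          ┃  
            ┃      ┃├───┼───┼───┼───┤          ┃  
            ┃      ┃│ 4 │ 5 │ 6 │ × │          ┃  
            ┃      ┃├───┼───┼───┼───┤          ┃  
            ┃      ┃│ 1 │ 2 │ 3 │ - │          ┃  
            ┃      ┃├───┼───┼───┼───┤          ┃  
            ┃      ┃│ 0 │ . │ = │ + │          ┃  
0/2         ┃      ┃├───┼───┼───┼───┤          ┃  
            ┃      ┃│ C │ MC│ MR│ M+│          ┃  
            ┃      ┃└───┴───┴───┴───┘          ┃  
━━━━━━━━━━━━┛      ┃                           ┃  


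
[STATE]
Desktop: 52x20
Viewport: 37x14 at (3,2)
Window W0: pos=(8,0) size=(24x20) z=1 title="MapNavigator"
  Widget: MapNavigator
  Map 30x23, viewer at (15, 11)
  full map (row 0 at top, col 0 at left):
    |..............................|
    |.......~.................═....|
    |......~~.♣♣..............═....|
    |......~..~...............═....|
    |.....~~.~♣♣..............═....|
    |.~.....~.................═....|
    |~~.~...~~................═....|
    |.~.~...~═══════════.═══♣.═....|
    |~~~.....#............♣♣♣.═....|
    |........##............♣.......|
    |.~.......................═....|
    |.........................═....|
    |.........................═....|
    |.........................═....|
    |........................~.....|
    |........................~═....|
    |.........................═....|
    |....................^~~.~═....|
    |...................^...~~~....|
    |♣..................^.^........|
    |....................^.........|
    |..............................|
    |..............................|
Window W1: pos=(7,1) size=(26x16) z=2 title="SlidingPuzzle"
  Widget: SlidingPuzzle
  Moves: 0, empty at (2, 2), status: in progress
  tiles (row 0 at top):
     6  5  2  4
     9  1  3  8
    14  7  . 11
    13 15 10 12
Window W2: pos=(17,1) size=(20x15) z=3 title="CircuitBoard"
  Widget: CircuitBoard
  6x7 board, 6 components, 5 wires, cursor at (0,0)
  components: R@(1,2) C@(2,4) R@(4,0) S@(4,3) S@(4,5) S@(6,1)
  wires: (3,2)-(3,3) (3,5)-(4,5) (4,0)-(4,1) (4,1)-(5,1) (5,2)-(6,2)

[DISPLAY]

    ┃ SlidingP┃ CircuitBoard     ┃   
    ┠─────────┠──────────────────┨   
    ┃┌────┬───┃   0 1 2 3 4 5    ┃   
    ┃│  6 │  5┃0  [.]            ┃   
    ┃├────┼───┃                  ┃   
    ┃│  9 │  1┃1           R     ┃   
    ┃├────┼───┃                  ┃   
    ┃│ 14 │  7┃2                 ┃   
    ┃├────┼───┃                  ┃   
    ┃│ 13 │ 15┃3           · ─ · ┃   
    ┃└────┴───┃                  ┃   
    ┃Moves: 0 ┃4   R ─ ·       S ┃   
    ┃         ┃        │         ┃   
    ┃         ┗━━━━━━━━━━━━━━━━━━┛   


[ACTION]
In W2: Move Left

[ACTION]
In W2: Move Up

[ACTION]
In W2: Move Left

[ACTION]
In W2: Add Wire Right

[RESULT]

    ┃ SlidingP┃ CircuitBoard     ┃   
    ┠─────────┠──────────────────┨   
    ┃┌────┬───┃   0 1 2 3 4 5    ┃   
    ┃│  6 │  5┃0  [.]─ ·         ┃   
    ┃├────┼───┃                  ┃   
    ┃│  9 │  1┃1           R     ┃   
    ┃├────┼───┃                  ┃   
    ┃│ 14 │  7┃2                 ┃   
    ┃├────┼───┃                  ┃   
    ┃│ 13 │ 15┃3           · ─ · ┃   
    ┃└────┴───┃                  ┃   
    ┃Moves: 0 ┃4   R ─ ·       S ┃   
    ┃         ┃        │         ┃   
    ┃         ┗━━━━━━━━━━━━━━━━━━┛   


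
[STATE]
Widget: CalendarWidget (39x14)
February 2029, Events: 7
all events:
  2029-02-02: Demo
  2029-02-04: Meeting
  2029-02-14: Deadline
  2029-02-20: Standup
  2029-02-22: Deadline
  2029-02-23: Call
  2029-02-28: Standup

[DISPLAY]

             February 2029             
Mo Tu We Th Fr Sa Su                   
          1  2*  3  4*                 
 5  6  7  8  9 10 11                   
12 13 14* 15 16 17 18                  
19 20* 21 22* 23* 24 25                
26 27 28*                              
                                       
                                       
                                       
                                       
                                       
                                       
                                       


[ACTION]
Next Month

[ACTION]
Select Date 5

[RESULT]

               March 2029              
Mo Tu We Th Fr Sa Su                   
          1  2  3  4                   
[ 5]  6  7  8  9 10 11                 
12 13 14 15 16 17 18                   
19 20 21 22 23 24 25                   
26 27 28 29 30 31                      
                                       
                                       
                                       
                                       
                                       
                                       
                                       


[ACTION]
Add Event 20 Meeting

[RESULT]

               March 2029              
Mo Tu We Th Fr Sa Su                   
          1  2  3  4                   
[ 5]  6  7  8  9 10 11                 
12 13 14 15 16 17 18                   
19 20* 21 22 23 24 25                  
26 27 28 29 30 31                      
                                       
                                       
                                       
                                       
                                       
                                       
                                       


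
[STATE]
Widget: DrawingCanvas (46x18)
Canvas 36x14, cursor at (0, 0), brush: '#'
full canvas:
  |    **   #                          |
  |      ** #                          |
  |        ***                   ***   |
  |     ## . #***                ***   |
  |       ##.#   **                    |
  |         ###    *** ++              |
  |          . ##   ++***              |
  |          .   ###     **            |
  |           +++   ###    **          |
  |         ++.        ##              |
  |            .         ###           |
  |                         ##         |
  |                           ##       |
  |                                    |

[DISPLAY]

+   **   #                                    
      ** #                                    
        ***                   ***             
     ## . #***                ***             
       ##.#   **                              
         ###    *** ++                        
          . ##   ++***                        
          .   ###     **                      
           +++   ###    **                    
         ++.        ##                        
            .         ###                     
                         ##                   
                           ##                 
                                              
                                              
                                              
                                              
                                              


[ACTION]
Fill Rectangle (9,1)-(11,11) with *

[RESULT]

+   **   #                                    
      ** #                                    
        ***                   ***             
     ## . #***                ***             
       ##.#   **                              
         ###    *** ++                        
          . ##   ++***                        
          .   ###     **                      
           +++   ###    **                    
 ***********        ##                        
 ***********.         ###                     
 ***********             ##                   
                           ##                 
                                              
                                              
                                              
                                              
                                              


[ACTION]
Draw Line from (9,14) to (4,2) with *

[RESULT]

+   **   #                                    
      ** #                                    
        ***                   ***             
     ## . #***                ***             
  **   ##.#   **                              
    **   ###    *** ++                        
      **  . ##   ++***                        
        ***   ###     **                      
           **+   ###    **                    
 *********** **     ##                        
 ***********.         ###                     
 ***********             ##                   
                           ##                 
                                              
                                              
                                              
                                              
                                              


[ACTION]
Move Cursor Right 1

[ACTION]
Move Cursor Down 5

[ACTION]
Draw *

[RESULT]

    **   #                                    
      ** #                                    
        ***                   ***             
     ## . #***                ***             
  **   ##.#   **                              
 *  **   ###    *** ++                        
      **  . ##   ++***                        
        ***   ###     **                      
           **+   ###    **                    
 *********** **     ##                        
 ***********.         ###                     
 ***********             ##                   
                           ##                 
                                              
                                              
                                              
                                              
                                              


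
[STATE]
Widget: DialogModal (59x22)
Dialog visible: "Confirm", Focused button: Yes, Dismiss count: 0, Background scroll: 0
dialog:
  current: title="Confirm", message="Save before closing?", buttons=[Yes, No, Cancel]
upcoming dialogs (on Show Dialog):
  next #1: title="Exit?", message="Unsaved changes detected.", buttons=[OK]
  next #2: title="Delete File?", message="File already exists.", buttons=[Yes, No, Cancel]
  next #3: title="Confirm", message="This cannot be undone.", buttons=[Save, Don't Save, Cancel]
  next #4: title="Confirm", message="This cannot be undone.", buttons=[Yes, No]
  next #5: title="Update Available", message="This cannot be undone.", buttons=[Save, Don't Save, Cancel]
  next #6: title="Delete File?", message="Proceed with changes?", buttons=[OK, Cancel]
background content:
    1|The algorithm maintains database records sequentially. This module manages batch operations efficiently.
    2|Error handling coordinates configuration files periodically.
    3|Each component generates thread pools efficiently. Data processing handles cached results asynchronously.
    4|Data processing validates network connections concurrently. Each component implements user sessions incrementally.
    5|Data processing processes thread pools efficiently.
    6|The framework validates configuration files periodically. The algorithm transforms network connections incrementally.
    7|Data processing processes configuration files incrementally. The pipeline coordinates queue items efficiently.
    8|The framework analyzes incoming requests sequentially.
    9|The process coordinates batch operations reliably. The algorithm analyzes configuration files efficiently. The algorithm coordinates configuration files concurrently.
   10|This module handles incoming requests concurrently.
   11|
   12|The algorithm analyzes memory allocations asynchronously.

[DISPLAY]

The algorithm maintains database records sequentially. This
Error handling coordinates configuration files periodically
Each component generates thread pools efficiently. Data pro
Data processing validates network connections concurrently.
Data processing processes thread pools efficiently.        
The framework validates configuration files periodically. T
Data processing processes configuration files incrementally
The framework analyzes incoming requests sequentially.     
The process coord┌──────────────────────┐reliably. The algo
This module handl│       Confirm        │currently.        
                 │ Save before closing? │                  
The algorithm ana│ [Yes]  No   Cancel   │ asynchronously.  
                 └──────────────────────┘                  
                                                           
                                                           
                                                           
                                                           
                                                           
                                                           
                                                           
                                                           
                                                           


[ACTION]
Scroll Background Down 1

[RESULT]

Error handling coordinates configuration files periodically
Each component generates thread pools efficiently. Data pro
Data processing validates network connections concurrently.
Data processing processes thread pools efficiently.        
The framework validates configuration files periodically. T
Data processing processes configuration files incrementally
The framework analyzes incoming requests sequentially.     
The process coordinates batch operations reliably. The algo
This module handl┌──────────────────────┐currently.        
                 │       Confirm        │                  
The algorithm ana│ Save before closing? │ asynchronously.  
                 │ [Yes]  No   Cancel   │                  
                 └──────────────────────┘                  
                                                           
                                                           
                                                           
                                                           
                                                           
                                                           
                                                           
                                                           
                                                           


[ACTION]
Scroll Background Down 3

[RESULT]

Data processing processes thread pools efficiently.        
The framework validates configuration files periodically. T
Data processing processes configuration files incrementally
The framework analyzes incoming requests sequentially.     
The process coordinates batch operations reliably. The algo
This module handles incoming requests concurrently.        
                                                           
The algorithm analyzes memory allocations asynchronously.  
                 ┌──────────────────────┐                  
                 │       Confirm        │                  
                 │ Save before closing? │                  
                 │ [Yes]  No   Cancel   │                  
                 └──────────────────────┘                  
                                                           
                                                           
                                                           
                                                           
                                                           
                                                           
                                                           
                                                           
                                                           


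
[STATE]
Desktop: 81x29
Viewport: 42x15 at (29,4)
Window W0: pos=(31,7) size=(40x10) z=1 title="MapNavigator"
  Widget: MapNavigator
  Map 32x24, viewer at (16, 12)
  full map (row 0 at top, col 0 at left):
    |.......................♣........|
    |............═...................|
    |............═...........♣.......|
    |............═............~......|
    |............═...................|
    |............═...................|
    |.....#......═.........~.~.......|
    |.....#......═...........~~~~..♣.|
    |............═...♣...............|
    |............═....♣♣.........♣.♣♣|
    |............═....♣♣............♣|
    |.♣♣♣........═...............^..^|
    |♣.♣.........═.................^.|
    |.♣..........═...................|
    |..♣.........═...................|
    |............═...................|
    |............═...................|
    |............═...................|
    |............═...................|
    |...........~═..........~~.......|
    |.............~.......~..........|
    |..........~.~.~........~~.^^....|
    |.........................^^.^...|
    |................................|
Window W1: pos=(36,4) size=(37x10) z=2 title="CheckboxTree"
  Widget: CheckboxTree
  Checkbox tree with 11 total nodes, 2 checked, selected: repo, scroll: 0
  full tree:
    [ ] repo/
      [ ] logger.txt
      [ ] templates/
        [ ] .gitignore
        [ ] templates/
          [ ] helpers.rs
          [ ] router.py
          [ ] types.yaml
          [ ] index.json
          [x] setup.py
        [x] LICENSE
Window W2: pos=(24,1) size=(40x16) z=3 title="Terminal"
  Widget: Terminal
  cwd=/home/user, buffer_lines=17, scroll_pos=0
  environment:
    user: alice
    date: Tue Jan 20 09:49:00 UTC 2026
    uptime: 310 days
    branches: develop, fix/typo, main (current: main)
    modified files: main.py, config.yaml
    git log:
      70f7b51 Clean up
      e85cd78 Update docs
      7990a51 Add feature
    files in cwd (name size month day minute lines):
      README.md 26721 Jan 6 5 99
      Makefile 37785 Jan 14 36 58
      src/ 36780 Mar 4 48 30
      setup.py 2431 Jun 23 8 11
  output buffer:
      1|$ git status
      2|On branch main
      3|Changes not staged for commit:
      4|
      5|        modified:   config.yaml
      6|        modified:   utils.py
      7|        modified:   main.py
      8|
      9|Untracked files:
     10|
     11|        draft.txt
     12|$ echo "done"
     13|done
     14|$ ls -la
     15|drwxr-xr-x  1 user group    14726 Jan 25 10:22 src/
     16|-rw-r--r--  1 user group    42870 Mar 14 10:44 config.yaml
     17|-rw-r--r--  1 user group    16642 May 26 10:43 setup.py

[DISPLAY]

t status                          ┃━━━━━━━
ranch main                        ┃       
ges not staged for commit:        ┃───────
                                  ┃       
    modified:   config.yaml       ┃       
    modified:   utils.py          ┃       
    modified:   main.py           ┃       
                                  ┃       
acked files:                      ┃       
                                  ┃━━━━━━━
    draft.txt                     ┃...   ┃
ho "done"                         ┃...   ┃
━━━━━━━━━━━━━━━━━━━━━━━━━━━━━━━━━━┛━━━━━━┛
                                          
                                          


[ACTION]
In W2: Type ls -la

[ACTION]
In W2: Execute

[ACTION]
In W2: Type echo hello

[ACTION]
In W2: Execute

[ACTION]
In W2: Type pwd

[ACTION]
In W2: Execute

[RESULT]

r--r--  1 user group    42870 Mar ┃━━━━━━━
r--r--  1 user group    16642 May ┃       
 -la                              ┃───────
r--r--  1 alice group    26721 Jan┃       
r--r--  1 alice group    37785 Jan┃       
r-xr-x  1 alice group    36780 Mar┃       
r--r--  1 alice group     2431 Jun┃       
ho hello                          ┃       
o                                 ┃       
d                                 ┃━━━━━━━
e/user                            ┃...   ┃
                                  ┃...   ┃
━━━━━━━━━━━━━━━━━━━━━━━━━━━━━━━━━━┛━━━━━━┛
                                          
                                          


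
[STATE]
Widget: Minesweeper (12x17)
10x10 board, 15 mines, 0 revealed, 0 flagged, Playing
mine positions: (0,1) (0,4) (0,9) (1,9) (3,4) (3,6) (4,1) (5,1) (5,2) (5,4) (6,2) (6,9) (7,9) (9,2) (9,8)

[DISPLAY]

■■■■■■■■■■  
■■■■■■■■■■  
■■■■■■■■■■  
■■■■■■■■■■  
■■■■■■■■■■  
■■■■■■■■■■  
■■■■■■■■■■  
■■■■■■■■■■  
■■■■■■■■■■  
■■■■■■■■■■  
            
            
            
            
            
            
            


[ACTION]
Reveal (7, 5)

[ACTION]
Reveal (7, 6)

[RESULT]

■■■■■■■■■■  
■■■■■■■■■■  
■■■■■■■111  
■■■■■■■1    
■■■■■311    
■■■■■1  11  
■■■311  2■  
■■■1    2■  
■■■1   12■  
■■■1   1■■  
            
            
            
            
            
            
            


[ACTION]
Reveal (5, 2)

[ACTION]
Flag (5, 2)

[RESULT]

■✹■■✹■■■■✹  
■■■■■■■■■✹  
■■■■■■■111  
■■■■✹■✹1    
■✹■■■311    
■✹✹■✹1  11  
■■✹311  2✹  
■■■1    2✹  
■■■1   12■  
■■✹1   1✹■  
            
            
            
            
            
            
            


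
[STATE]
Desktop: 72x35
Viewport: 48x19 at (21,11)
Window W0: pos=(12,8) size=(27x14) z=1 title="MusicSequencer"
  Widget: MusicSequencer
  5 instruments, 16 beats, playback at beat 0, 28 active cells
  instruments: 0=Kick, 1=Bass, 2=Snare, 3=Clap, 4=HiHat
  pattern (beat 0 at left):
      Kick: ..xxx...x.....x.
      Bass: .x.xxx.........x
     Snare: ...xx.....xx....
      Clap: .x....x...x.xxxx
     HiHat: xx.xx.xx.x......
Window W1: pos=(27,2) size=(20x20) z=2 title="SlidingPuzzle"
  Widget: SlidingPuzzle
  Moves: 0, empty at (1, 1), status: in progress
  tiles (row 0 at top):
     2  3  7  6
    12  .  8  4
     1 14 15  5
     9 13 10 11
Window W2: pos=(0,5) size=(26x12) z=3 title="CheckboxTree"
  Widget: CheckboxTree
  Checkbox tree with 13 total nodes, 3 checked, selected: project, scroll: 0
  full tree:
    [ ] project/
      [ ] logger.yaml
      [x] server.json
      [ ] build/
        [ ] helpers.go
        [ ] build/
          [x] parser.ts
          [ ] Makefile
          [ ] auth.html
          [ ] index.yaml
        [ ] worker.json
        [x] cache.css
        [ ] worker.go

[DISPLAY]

    ┃7┃├────┼────┼────┼──┃                      
    ┃·┃│  9 │ 13 │ 10 │ 1┃                      
    ┃·┃└────┴────┴────┴──┃                      
    ┃·┃Moves: 0          ┃                      
    ┃·┃                  ┃                      
━━━━┛█┃                  ┃                      
      ┃                  ┃                      
      ┃                  ┃                      
      ┃                  ┃                      
      ┃                  ┃                      
━━━━━━┗━━━━━━━━━━━━━━━━━━┛                      
                                                
                                                
                                                
                                                
                                                
                                                
                                                
                                                


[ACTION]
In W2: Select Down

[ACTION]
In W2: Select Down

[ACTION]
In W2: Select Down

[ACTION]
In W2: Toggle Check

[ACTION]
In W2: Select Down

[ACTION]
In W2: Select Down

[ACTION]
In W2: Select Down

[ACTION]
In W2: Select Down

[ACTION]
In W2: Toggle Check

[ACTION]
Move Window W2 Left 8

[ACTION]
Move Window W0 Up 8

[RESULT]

    ┃ ┃├────┼────┼────┼──┃                      
    ┃ ┃│  9 │ 13 │ 10 │ 1┃                      
    ┃━┃└────┴────┴────┴──┃                      
    ┃ ┃Moves: 0          ┃                      
    ┃ ┃                  ┃                      
━━━━┛ ┃                  ┃                      
      ┃                  ┃                      
      ┃                  ┃                      
      ┃                  ┃                      
      ┃                  ┃                      
      ┗━━━━━━━━━━━━━━━━━━┛                      
                                                
                                                
                                                
                                                
                                                
                                                
                                                
                                                
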